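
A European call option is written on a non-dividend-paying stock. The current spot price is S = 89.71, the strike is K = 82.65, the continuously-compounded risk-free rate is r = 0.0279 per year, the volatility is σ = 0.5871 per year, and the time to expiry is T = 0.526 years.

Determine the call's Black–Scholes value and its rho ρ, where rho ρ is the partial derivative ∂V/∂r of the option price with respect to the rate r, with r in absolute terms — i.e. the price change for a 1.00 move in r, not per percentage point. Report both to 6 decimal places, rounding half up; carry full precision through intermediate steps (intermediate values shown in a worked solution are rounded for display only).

σ√T = 0.5871·√0.526 = 0.425799
d₁ = (ln(S/K) + (r+σ²/2)T) / (σ√T) = (ln(89.71/82.65) + (0.0279+0.5871²/2)·0.526) / 0.425799 = (0.081967 + 0.105328) / 0.425799 = 0.439868
d₂ = d₁ − σ√T = 0.439868 − 0.425799 = 0.014068
e^{−rT} = e^{−0.0279·0.526} = 0.985432
N(d₁) = 0.669984,  N(d₂) = 0.505612
Call price V = S·N(d₁) − K·e^{−rT}·N(d₂) = 60.104222 − 41.180065 = 18.924157
ρ = K·T·e^{−rT}·N(d₂) = 21.660714

price = 18.924157
ρ = 21.660714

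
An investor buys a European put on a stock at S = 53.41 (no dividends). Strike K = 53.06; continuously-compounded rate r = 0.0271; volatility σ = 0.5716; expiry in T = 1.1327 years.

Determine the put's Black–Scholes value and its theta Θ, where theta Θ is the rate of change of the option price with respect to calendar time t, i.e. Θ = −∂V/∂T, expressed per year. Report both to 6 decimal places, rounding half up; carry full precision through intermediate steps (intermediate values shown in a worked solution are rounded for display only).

price = 11.577460
Θ = -4.521233

σ√T = 0.5716·√1.1327 = 0.608345
d₁ = (ln(S/K) + (r+σ²/2)T) / (σ√T) = (ln(53.41/53.06) + (0.0271+0.5716²/2)·1.1327) / 0.608345 = (0.006575 + 0.215738) / 0.608345 = 0.365438
d₂ = d₁ − σ√T = 0.365438 − 0.608345 = -0.242906
e^{−rT} = e^{−0.0271·1.1327} = 0.969770
N(−d₁) = 0.357392,  N(−d₂) = 0.595961
Put price V = K·e^{−rT}·N(−d₂) − S·N(−d₁) = 30.665774 − 19.088314 = 11.577460
φ(d₁) = (1/√(2π))·e^{−d₁²/2} = 0.373174
Θ = −S·φ(d₁)·σ/(2√T) + r·K·e^{−rT}·N(−d₂) = −5.352276 + 0.831042 = -4.521233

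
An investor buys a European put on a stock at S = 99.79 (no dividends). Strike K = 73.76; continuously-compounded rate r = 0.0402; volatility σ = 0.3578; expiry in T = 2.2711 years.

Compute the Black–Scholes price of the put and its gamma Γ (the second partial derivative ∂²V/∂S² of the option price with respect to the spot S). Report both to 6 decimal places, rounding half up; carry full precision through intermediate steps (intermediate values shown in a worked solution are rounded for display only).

price = 5.878127
Γ = 0.004499

σ√T = 0.3578·√2.2711 = 0.539211
d₁ = (ln(S/K) + (r+σ²/2)T) / (σ√T) = (ln(99.79/73.76) + (0.0402+0.3578²/2)·2.2711) / 0.539211 = (0.302251 + 0.236672) / 0.539211 = 0.999468
d₂ = d₁ − σ√T = 0.999468 − 0.539211 = 0.460257
e^{−rT} = e^{−0.0402·2.2711} = 0.912745
N(−d₁) = 0.158784,  N(−d₂) = 0.322666
Put price V = K·e^{−rT}·N(−d₂) − S·N(−d₁) = 21.723189 − 15.845062 = 5.878127
φ(d₁) = (1/√(2π))·e^{−d₁²/2} = 0.242100
Γ = φ(d₁) / (S·σ·√T) = 0.004499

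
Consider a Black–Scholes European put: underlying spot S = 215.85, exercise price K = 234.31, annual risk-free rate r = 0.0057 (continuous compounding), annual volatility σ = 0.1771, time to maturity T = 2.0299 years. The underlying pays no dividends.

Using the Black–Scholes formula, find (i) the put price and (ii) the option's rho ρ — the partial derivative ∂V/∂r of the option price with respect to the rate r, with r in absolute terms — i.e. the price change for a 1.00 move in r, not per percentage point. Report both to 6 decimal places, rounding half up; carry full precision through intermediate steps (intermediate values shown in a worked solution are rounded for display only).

price = 31.209852
ρ = -309.105734

σ√T = 0.1771·√2.0299 = 0.252322
d₁ = (ln(S/K) + (r+σ²/2)T) / (σ√T) = (ln(215.85/234.31) + (0.0057+0.1771²/2)·2.0299) / 0.252322 = (-0.082061 + 0.043404) / 0.252322 = -0.153207
d₂ = d₁ − σ√T = -0.153207 − 0.252322 = -0.405529
e^{−rT} = e^{−0.0057·2.0299} = 0.988496
N(−d₁) = 0.560882,  N(−d₂) = 0.657456
Put price V = K·e^{−rT}·N(−d₂) − S·N(−d₁) = 152.276336 − 121.066484 = 31.209852
ρ = −K·T·e^{−rT}·N(−d₂) = -309.105734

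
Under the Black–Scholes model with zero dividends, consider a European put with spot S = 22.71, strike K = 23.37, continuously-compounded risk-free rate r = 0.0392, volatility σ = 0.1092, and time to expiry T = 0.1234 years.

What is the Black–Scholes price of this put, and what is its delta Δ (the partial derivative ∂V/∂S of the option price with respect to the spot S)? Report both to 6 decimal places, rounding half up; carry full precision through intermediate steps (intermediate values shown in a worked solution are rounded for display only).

σ√T = 0.1092·√0.1234 = 0.038360
d₁ = (ln(S/K) + (r+σ²/2)T) / (σ√T) = (ln(22.71/23.37) + (0.0392+0.1092²/2)·0.1234) / 0.038360 = (-0.028648 + 0.005573) / 0.038360 = -0.601530
d₂ = d₁ − σ√T = -0.601530 − 0.038360 = -0.639890
e^{−rT} = e^{−0.0392·0.1234} = 0.995174
N(−d₁) = 0.726256,  N(−d₂) = 0.738878
Put price V = K·e^{−rT}·N(−d₂) − S·N(−d₁) = 17.184249 − 16.493282 = 0.690967
Δ = −N(−d₁) = -0.726256

price = 0.690967
Δ = -0.726256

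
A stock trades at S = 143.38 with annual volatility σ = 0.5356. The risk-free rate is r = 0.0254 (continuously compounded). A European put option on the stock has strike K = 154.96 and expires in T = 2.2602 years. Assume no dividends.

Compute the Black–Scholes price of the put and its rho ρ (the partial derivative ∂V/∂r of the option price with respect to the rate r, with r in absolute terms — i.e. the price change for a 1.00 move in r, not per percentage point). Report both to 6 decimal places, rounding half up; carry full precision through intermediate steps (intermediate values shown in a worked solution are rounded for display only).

σ√T = 0.5356·√2.2602 = 0.805219
d₁ = (ln(S/K) + (r+σ²/2)T) / (σ√T) = (ln(143.38/154.96) + (0.0254+0.5356²/2)·2.2602) / 0.805219 = (-0.077669 + 0.381598) / 0.805219 = 0.377449
d₂ = d₁ − σ√T = 0.377449 − 0.805219 = -0.427770
e^{−rT} = e^{−0.0254·2.2602} = 0.944208
N(−d₁) = 0.352920,  N(−d₂) = 0.665591
Put price V = K·e^{−rT}·N(−d₂) − S·N(−d₁) = 97.385510 − 50.601652 = 46.783858
ρ = −K·T·e^{−rT}·N(−d₂) = -220.110731

price = 46.783858
ρ = -220.110731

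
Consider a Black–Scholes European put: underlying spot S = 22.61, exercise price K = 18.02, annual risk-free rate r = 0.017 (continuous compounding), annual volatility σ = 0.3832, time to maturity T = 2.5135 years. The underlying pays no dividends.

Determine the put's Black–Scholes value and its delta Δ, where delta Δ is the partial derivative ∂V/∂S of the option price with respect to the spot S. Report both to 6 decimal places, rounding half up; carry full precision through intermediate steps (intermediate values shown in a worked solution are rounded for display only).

price = 2.531001
Δ = -0.227352

σ√T = 0.3832·√2.5135 = 0.607526
d₁ = (ln(S/K) + (r+σ²/2)T) / (σ√T) = (ln(22.61/18.02) + (0.017+0.3832²/2)·2.5135) / 0.607526 = (0.226910 + 0.227273) / 0.607526 = 0.747595
d₂ = d₁ − σ√T = 0.747595 − 0.607526 = 0.140069
e^{−rT} = e^{−0.017·2.5135} = 0.958171
N(−d₁) = 0.227352,  N(−d₂) = 0.444303
Put price V = K·e^{−rT}·N(−d₂) − S·N(−d₁) = 7.671435 − 5.140434 = 2.531001
Δ = −N(−d₁) = -0.227352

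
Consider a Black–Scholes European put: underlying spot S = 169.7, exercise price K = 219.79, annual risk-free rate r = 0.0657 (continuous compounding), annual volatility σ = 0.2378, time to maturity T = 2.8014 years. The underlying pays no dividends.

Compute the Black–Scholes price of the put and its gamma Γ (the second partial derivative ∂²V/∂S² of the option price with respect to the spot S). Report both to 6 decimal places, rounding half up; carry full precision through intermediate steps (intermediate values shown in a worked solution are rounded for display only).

σ√T = 0.2378·√2.8014 = 0.398015
d₁ = (ln(S/K) + (r+σ²/2)T) / (σ√T) = (ln(169.7/219.79) + (0.0657+0.2378²/2)·2.8014) / 0.398015 = (-0.258640 + 0.263260) / 0.398015 = 0.011607
d₂ = d₁ − σ√T = 0.011607 − 0.398015 = -0.386408
e^{−rT} = e^{−0.0657·2.8014} = 0.831893
N(−d₁) = 0.495370,  N(−d₂) = 0.650403
Put price V = K·e^{−rT}·N(−d₂) − S·N(−d₁) = 118.920751 − 84.064251 = 34.856500
φ(d₁) = (1/√(2π))·e^{−d₁²/2} = 0.398915
Γ = φ(d₁) / (S·σ·√T) = 0.005906

price = 34.856500
Γ = 0.005906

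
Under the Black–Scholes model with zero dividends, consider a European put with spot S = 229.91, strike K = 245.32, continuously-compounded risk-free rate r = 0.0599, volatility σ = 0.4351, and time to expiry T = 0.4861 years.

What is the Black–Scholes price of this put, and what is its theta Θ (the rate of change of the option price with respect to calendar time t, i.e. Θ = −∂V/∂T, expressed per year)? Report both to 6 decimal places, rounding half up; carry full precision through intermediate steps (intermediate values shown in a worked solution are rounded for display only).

price = 32.601506
Θ = -19.950339

σ√T = 0.4351·√0.4861 = 0.303356
d₁ = (ln(S/K) + (r+σ²/2)T) / (σ√T) = (ln(229.91/245.32) + (0.0599+0.4351²/2)·0.4861) / 0.303356 = (-0.064876 + 0.075130) / 0.303356 = 0.033802
d₂ = d₁ − σ√T = 0.033802 − 0.303356 = -0.269553
e^{−rT} = e^{−0.0599·0.4861} = 0.971302
N(−d₁) = 0.486517,  N(−d₂) = 0.606248
Put price V = K·e^{−rT}·N(−d₂) − S·N(−d₁) = 144.456719 − 111.855213 = 32.601506
φ(d₁) = (1/√(2π))·e^{−d₁²/2} = 0.398714
Θ = −S·φ(d₁)·σ/(2√T) + r·K·e^{−rT}·N(−d₂) = −28.603297 + 8.652957 = -19.950339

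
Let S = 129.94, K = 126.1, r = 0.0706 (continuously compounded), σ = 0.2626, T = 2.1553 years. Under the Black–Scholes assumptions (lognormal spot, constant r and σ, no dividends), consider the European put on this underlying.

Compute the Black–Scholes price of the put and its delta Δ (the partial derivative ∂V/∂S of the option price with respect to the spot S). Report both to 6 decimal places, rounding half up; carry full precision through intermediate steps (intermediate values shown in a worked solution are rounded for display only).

σ√T = 0.2626·√2.1553 = 0.385521
d₁ = (ln(S/K) + (r+σ²/2)T) / (σ√T) = (ln(129.94/126.1) + (0.0706+0.2626²/2)·2.1553) / 0.385521 = (0.029998 + 0.226478) / 0.385521 = 0.665268
d₂ = d₁ − σ√T = 0.665268 − 0.385521 = 0.279747
e^{−rT} = e^{−0.0706·2.1553} = 0.858847
N(−d₁) = 0.252940,  N(−d₂) = 0.389836
Put price V = K·e^{−rT}·N(−d₂) − S·N(−d₁) = 42.219483 − 32.866960 = 9.352523
Δ = −N(−d₁) = -0.252940

price = 9.352523
Δ = -0.252940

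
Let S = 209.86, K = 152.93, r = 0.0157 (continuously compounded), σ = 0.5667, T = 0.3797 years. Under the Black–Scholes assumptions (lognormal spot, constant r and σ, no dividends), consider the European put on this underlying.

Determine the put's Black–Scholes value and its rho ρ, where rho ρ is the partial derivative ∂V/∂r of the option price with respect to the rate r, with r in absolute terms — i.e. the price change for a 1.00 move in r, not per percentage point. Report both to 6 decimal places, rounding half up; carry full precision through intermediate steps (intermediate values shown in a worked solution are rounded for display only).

price = 5.944645
ρ = -13.103787

σ√T = 0.5667·√0.3797 = 0.349199
d₁ = (ln(S/K) + (r+σ²/2)T) / (σ√T) = (ln(209.86/152.93) + (0.0157+0.5667²/2)·0.3797) / 0.349199 = (0.316460 + 0.066931) / 0.349199 = 1.097916
d₂ = d₁ − σ√T = 1.097916 − 0.349199 = 0.748717
e^{−rT} = e^{−0.0157·0.3797} = 0.994056
N(−d₁) = 0.136121,  N(−d₂) = 0.227014
Put price V = K·e^{−rT}·N(−d₂) − S·N(−d₁) = 34.510895 − 28.566250 = 5.944645
ρ = −K·T·e^{−rT}·N(−d₂) = -13.103787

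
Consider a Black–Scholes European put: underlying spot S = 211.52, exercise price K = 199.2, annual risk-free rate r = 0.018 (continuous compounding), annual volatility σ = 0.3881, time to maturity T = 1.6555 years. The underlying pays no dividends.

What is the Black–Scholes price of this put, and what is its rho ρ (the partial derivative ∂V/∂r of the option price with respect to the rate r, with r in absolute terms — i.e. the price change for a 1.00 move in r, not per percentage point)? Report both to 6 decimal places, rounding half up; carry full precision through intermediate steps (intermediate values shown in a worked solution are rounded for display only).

price = 31.458586
ρ = -168.956245

σ√T = 0.3881·√1.6555 = 0.499354
d₁ = (ln(S/K) + (r+σ²/2)T) / (σ√T) = (ln(211.52/199.2) + (0.018+0.3881²/2)·1.6555) / 0.499354 = (0.060010 + 0.154476) / 0.499354 = 0.429528
d₂ = d₁ − σ√T = 0.429528 − 0.499354 = -0.069826
e^{−rT} = e^{−0.018·1.6555} = 0.970641
N(−d₁) = 0.333770,  N(−d₂) = 0.527834
Put price V = K·e^{−rT}·N(−d₂) − S·N(−d₁) = 102.057532 − 70.598947 = 31.458586
ρ = −K·T·e^{−rT}·N(−d₂) = -168.956245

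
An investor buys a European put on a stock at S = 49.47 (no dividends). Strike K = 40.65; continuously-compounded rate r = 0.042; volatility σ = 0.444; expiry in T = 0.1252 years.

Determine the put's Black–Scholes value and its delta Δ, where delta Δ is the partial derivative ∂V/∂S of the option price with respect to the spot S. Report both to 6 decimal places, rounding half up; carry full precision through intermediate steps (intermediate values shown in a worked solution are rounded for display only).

price = 0.330663
Δ = -0.086607

σ√T = 0.444·√0.1252 = 0.157103
d₁ = (ln(S/K) + (r+σ²/2)T) / (σ√T) = (ln(49.47/40.65) + (0.042+0.444²/2)·0.1252) / 0.157103 = (0.196368 + 0.017599) / 0.157103 = 1.361950
d₂ = d₁ − σ√T = 1.361950 − 0.157103 = 1.204846
e^{−rT} = e^{−0.042·0.1252} = 0.994755
N(−d₁) = 0.086607,  N(−d₂) = 0.114131
Put price V = K·e^{−rT}·N(−d₂) − S·N(−d₁) = 4.615105 − 4.284443 = 0.330663
Δ = −N(−d₁) = -0.086607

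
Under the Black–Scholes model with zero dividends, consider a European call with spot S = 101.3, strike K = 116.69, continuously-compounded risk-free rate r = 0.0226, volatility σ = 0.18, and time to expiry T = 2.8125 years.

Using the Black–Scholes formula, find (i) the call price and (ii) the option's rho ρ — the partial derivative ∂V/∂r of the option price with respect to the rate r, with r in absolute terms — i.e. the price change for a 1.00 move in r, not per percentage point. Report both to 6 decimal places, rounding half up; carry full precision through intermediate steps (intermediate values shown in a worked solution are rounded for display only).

σ√T = 0.18·√2.8125 = 0.301869
d₁ = (ln(S/K) + (r+σ²/2)T) / (σ√T) = (ln(101.3/116.69) + (0.0226+0.18²/2)·2.8125) / 0.301869 = (-0.141434 + 0.109125) / 0.301869 = -0.107031
d₂ = d₁ − σ√T = -0.107031 − 0.301869 = -0.408900
e^{−rT} = e^{−0.0226·2.8125} = 0.938415
N(d₁) = 0.457382,  N(d₂) = 0.341306
Call price V = S·N(d₁) − K·e^{−rT}·N(d₂) = 46.332806 − 37.374310 = 8.958496
ρ = K·T·e^{−rT}·N(d₂) = 105.115248

price = 8.958496
ρ = 105.115248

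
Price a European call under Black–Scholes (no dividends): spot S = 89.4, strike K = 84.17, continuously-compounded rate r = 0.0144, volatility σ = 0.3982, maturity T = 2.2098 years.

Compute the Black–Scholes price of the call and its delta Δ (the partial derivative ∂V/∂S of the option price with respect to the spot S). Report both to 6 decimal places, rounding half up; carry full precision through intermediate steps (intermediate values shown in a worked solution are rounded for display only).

σ√T = 0.3982·√2.2098 = 0.591940
d₁ = (ln(S/K) + (r+σ²/2)T) / (σ√T) = (ln(89.4/84.17) + (0.0144+0.3982²/2)·2.2098) / 0.591940 = (0.060282 + 0.207018) / 0.591940 = 0.451566
d₂ = d₁ − σ√T = 0.451566 − 0.591940 = -0.140374
e^{−rT} = e^{−0.0144·2.2098} = 0.968680
N(d₁) = 0.674209,  N(d₂) = 0.444182
Call price V = S·N(d₁) − K·e^{−rT}·N(d₂) = 60.274286 − 36.215843 = 24.058443
Δ = N(d₁) = 0.674209

price = 24.058443
Δ = 0.674209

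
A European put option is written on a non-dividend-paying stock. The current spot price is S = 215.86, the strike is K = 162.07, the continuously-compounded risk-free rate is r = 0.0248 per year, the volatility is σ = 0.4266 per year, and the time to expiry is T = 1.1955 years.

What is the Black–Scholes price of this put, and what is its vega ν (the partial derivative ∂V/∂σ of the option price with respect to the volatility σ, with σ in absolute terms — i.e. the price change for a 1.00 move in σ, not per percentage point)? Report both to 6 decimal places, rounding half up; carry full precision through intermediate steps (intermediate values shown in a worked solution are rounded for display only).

price = 12.553640
ν = 62.165817

σ√T = 0.4266·√1.1955 = 0.466440
d₁ = (ln(S/K) + (r+σ²/2)T) / (σ√T) = (ln(215.86/162.07) + (0.0248+0.4266²/2)·1.1955) / 0.466440 = (0.286602 + 0.138431) / 0.466440 = 0.911228
d₂ = d₁ − σ√T = 0.911228 − 0.466440 = 0.444788
e^{−rT} = e^{−0.0248·1.1955} = 0.970787
N(−d₁) = 0.181088,  N(−d₂) = 0.328236
Put price V = K·e^{−rT}·N(−d₂) − S·N(−d₁) = 51.643200 − 39.089560 = 12.553640
φ(d₁) = (1/√(2π))·e^{−d₁²/2} = 0.263393
ν = S·φ(d₁)·√T = 62.165817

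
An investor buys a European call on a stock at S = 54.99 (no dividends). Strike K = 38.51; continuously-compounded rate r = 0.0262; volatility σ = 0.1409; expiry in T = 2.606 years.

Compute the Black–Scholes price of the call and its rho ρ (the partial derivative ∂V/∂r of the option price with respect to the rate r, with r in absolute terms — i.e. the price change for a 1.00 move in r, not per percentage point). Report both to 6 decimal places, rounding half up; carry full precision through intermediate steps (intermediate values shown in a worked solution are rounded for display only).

σ√T = 0.1409·√2.606 = 0.227456
d₁ = (ln(S/K) + (r+σ²/2)T) / (σ√T) = (ln(54.99/38.51) + (0.0262+0.1409²/2)·2.606) / 0.227456 = (0.356233 + 0.094145) / 0.227456 = 1.980066
d₂ = d₁ − σ√T = 1.980066 − 0.227456 = 1.752610
e^{−rT} = e^{−0.0262·2.606} = 0.934002
N(d₁) = 0.976152,  N(d₂) = 0.960166
Call price V = S·N(d₁) − K·e^{−rT}·N(d₂) = 53.678597 − 34.535616 = 19.142980
ρ = K·T·e^{−rT}·N(d₂) = 89.999816

price = 19.142980
ρ = 89.999816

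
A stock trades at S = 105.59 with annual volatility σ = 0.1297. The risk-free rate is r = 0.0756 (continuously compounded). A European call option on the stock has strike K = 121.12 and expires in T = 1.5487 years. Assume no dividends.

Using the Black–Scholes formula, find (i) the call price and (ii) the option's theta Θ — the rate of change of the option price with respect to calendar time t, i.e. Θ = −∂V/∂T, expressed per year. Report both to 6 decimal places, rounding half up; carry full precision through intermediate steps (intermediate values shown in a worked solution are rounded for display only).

σ√T = 0.1297·√1.5487 = 0.161407
d₁ = (ln(S/K) + (r+σ²/2)T) / (σ√T) = (ln(105.59/121.12) + (0.0756+0.1297²/2)·1.5487) / 0.161407 = (-0.137218 + 0.130108) / 0.161407 = -0.044051
d₂ = d₁ − σ√T = -0.044051 − 0.161407 = -0.205459
e^{−rT} = e^{−0.0756·1.5487} = 0.889512
N(d₁) = 0.482432,  N(d₂) = 0.418607
Call price V = S·N(d₁) − K·e^{−rT}·N(d₂) = 50.939968 − 45.099761 = 5.840207
φ(d₁) = (1/√(2π))·e^{−d₁²/2} = 0.398555
Θ = −S·φ(d₁)·σ/(2√T) − r·K·e^{−rT}·N(d₂) = −2.192996 − 3.409542 = -5.602538

price = 5.840207
Θ = -5.602538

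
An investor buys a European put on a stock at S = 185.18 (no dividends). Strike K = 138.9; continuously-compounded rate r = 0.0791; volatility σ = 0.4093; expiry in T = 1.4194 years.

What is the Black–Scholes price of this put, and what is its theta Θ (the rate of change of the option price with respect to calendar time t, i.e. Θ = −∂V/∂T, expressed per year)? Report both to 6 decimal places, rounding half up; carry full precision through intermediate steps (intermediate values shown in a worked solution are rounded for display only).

price = 8.428998
Θ = -4.434772

σ√T = 0.4093·√1.4194 = 0.487634
d₁ = (ln(S/K) + (r+σ²/2)T) / (σ√T) = (ln(185.18/138.9) + (0.0791+0.4093²/2)·1.4194) / 0.487634 = (0.287574 + 0.231168) / 0.487634 = 1.063794
d₂ = d₁ − σ√T = 1.063794 − 0.487634 = 0.576159
e^{−rT} = e^{−0.0791·1.4194} = 0.893799
N(−d₁) = 0.143711,  N(−d₂) = 0.282254
Put price V = K·e^{−rT}·N(−d₂) − S·N(−d₁) = 35.041417 − 26.612419 = 8.428998
φ(d₁) = (1/√(2π))·e^{−d₁²/2} = 0.226555
Θ = −S·φ(d₁)·σ/(2√T) + r·K·e^{−rT}·N(−d₂) = −7.206548 + 2.771776 = -4.434772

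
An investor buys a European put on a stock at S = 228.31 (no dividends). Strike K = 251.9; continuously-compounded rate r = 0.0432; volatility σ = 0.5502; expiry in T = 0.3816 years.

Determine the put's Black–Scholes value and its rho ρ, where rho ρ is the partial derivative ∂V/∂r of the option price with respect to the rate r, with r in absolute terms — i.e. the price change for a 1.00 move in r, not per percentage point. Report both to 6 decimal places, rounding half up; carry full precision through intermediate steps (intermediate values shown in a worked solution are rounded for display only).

price = 42.775482
ρ = -62.345487

σ√T = 0.5502·√0.3816 = 0.339879
d₁ = (ln(S/K) + (r+σ²/2)T) / (σ√T) = (ln(228.31/251.9) + (0.0432+0.5502²/2)·0.3816) / 0.339879 = (-0.098328 + 0.074244) / 0.339879 = -0.070860
d₂ = d₁ − σ√T = -0.070860 − 0.339879 = -0.410739
e^{−rT} = e^{−0.0432·0.3816} = 0.983650
N(−d₁) = 0.528245,  N(−d₂) = 0.659368
Put price V = K·e^{−rT}·N(−d₂) − S·N(−d₁) = 163.379159 − 120.603676 = 42.775482
ρ = −K·T·e^{−rT}·N(−d₂) = -62.345487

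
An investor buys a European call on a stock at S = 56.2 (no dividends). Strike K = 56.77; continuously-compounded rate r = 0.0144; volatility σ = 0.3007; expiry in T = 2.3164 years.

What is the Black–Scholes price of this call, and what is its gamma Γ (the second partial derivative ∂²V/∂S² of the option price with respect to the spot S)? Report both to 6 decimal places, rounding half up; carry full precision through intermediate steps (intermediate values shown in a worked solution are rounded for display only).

price = 10.714079
Γ = 0.014916

σ√T = 0.3007·√2.3164 = 0.457657
d₁ = (ln(S/K) + (r+σ²/2)T) / (σ√T) = (ln(56.2/56.77) + (0.0144+0.3007²/2)·2.3164) / 0.457657 = (-0.010091 + 0.138081) / 0.457657 = 0.279663
d₂ = d₁ − σ√T = 0.279663 − 0.457657 = -0.177994
e^{−rT} = e^{−0.0144·2.3164} = 0.967194
N(d₁) = 0.610132,  N(d₂) = 0.429364
Call price V = S·N(d₁) − K·e^{−rT}·N(d₂) = 34.289424 − 23.575345 = 10.714079
φ(d₁) = (1/√(2π))·e^{−d₁²/2} = 0.383642
Γ = φ(d₁) / (S·σ·√T) = 0.014916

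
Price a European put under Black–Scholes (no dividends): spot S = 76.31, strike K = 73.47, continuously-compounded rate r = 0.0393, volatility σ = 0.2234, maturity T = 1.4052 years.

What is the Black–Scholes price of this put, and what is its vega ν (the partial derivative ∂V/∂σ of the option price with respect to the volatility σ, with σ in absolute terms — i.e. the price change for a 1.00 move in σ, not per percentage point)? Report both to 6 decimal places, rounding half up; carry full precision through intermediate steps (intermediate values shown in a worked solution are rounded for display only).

σ√T = 0.2234·√1.4052 = 0.264821
d₁ = (ln(S/K) + (r+σ²/2)T) / (σ√T) = (ln(76.31/73.47) + (0.0393+0.2234²/2)·1.4052) / 0.264821 = (0.037927 + 0.090289) / 0.264821 = 0.484162
d₂ = d₁ − σ√T = 0.484162 − 0.264821 = 0.219341
e^{−rT} = e^{−0.0393·1.4052} = 0.946273
N(−d₁) = 0.314135,  N(−d₂) = 0.413192
Put price V = K·e^{−rT}·N(−d₂) − S·N(−d₁) = 28.726217 − 23.971673 = 4.754544
φ(d₁) = (1/√(2π))·e^{−d₁²/2} = 0.354820
ν = S·φ(d₁)·√T = 32.096558

price = 4.754544
ν = 32.096558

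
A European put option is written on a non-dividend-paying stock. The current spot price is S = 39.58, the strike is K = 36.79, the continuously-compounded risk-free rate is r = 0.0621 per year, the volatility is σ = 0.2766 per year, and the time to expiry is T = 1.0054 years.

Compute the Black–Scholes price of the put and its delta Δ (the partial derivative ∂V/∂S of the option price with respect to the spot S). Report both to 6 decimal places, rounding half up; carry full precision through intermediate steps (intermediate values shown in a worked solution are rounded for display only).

σ√T = 0.2766·√1.0054 = 0.277346
d₁ = (ln(S/K) + (r+σ²/2)T) / (σ√T) = (ln(39.58/36.79) + (0.0621+0.2766²/2)·1.0054) / 0.277346 = (0.073098 + 0.100896) / 0.277346 = 0.627352
d₂ = d₁ − σ√T = 0.627352 − 0.277346 = 0.350007
e^{−rT} = e^{−0.0621·1.0054} = 0.939474
N(−d₁) = 0.265214,  N(−d₂) = 0.363167
Put price V = K·e^{−rT}·N(−d₂) − S·N(−d₁) = 12.552224 − 10.497175 = 2.055049
Δ = −N(−d₁) = -0.265214

price = 2.055049
Δ = -0.265214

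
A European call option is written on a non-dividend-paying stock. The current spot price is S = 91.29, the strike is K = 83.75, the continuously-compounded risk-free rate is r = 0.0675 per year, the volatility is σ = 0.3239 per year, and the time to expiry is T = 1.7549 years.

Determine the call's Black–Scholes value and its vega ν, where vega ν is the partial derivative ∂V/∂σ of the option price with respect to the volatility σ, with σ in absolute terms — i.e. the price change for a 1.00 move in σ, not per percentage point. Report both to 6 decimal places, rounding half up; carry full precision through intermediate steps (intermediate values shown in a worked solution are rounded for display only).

price = 24.060992
ν = 37.985748

σ√T = 0.3239·√1.7549 = 0.429079
d₁ = (ln(S/K) + (r+σ²/2)T) / (σ√T) = (ln(91.29/83.75) + (0.0675+0.3239²/2)·1.7549) / 0.429079 = (0.086205 + 0.210510) / 0.429079 = 0.691517
d₂ = d₁ − σ√T = 0.691517 − 0.429079 = 0.262438
e^{−rT} = e^{−0.0675·1.7549} = 0.888291
N(d₁) = 0.755380,  N(d₂) = 0.603508
Call price V = S·N(d₁) − K·e^{−rT}·N(d₂) = 68.958597 − 44.897605 = 24.060992
φ(d₁) = (1/√(2π))·e^{−d₁²/2} = 0.314102
ν = S·φ(d₁)·√T = 37.985748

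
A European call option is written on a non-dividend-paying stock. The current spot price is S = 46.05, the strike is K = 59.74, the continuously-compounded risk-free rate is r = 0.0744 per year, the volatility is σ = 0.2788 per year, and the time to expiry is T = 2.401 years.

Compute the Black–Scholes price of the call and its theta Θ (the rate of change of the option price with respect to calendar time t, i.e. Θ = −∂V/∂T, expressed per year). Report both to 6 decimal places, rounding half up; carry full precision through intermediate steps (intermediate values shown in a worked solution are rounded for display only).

σ√T = 0.2788·√2.401 = 0.432005
d₁ = (ln(S/K) + (r+σ²/2)T) / (σ√T) = (ln(46.05/59.74) + (0.0744+0.2788²/2)·2.401) / 0.432005 = (-0.260274 + 0.271949) / 0.432005 = 0.027024
d₂ = d₁ − σ√T = 0.027024 − 0.432005 = -0.404981
e^{−rT} = e^{−0.0744·2.401} = 0.836412
N(d₁) = 0.510780,  N(d₂) = 0.342746
Call price V = S·N(d₁) − K·e^{−rT}·N(d₂) = 23.521407 − 17.126056 = 6.395351
φ(d₁) = (1/√(2π))·e^{−d₁²/2} = 0.398797
Θ = −S·φ(d₁)·σ/(2√T) − r·K·e^{−rT}·N(d₂) = −1.652144 − 1.274179 = -2.926322

price = 6.395351
Θ = -2.926322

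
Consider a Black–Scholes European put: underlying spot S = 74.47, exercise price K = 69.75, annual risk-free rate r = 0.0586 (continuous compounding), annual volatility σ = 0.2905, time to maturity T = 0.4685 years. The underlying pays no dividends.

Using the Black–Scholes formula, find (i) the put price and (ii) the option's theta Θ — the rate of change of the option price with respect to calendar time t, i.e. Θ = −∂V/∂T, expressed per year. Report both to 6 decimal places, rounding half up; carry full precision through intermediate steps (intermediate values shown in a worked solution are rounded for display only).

σ√T = 0.2905·√0.4685 = 0.198839
d₁ = (ln(S/K) + (r+σ²/2)T) / (σ√T) = (ln(74.47/69.75) + (0.0586+0.2905²/2)·0.4685) / 0.198839 = (0.065479 + 0.047223) / 0.198839 = 0.566798
d₂ = d₁ − σ√T = 0.566798 − 0.198839 = 0.367960
e^{−rT} = e^{−0.0586·0.4685} = 0.972919
N(−d₁) = 0.285426,  N(−d₂) = 0.356452
Put price V = K·e^{−rT}·N(−d₂) − S·N(−d₁) = 24.189210 − 21.255644 = 2.933566
φ(d₁) = (1/√(2π))·e^{−d₁²/2} = 0.339742
Θ = −S·φ(d₁)·σ/(2√T) + r·K·e^{−rT}·N(−d₂) = −5.368982 + 1.417488 = -3.951494

price = 2.933566
Θ = -3.951494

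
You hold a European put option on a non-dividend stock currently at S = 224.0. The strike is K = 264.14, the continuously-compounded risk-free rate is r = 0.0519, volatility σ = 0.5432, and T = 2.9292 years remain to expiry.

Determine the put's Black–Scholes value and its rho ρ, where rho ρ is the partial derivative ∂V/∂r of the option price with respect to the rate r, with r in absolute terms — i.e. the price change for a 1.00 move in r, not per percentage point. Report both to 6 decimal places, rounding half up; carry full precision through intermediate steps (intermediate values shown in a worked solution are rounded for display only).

price = 82.149411
ρ = -454.515308

σ√T = 0.5432·√2.9292 = 0.929682
d₁ = (ln(S/K) + (r+σ²/2)T) / (σ√T) = (ln(224.0/264.14) + (0.0519+0.5432²/2)·2.9292) / 0.929682 = (-0.164833 + 0.584179) / 0.929682 = 0.451064
d₂ = d₁ − σ√T = 0.451064 − 0.929682 = -0.478617
e^{−rT} = e^{−0.0519·2.9292} = 0.858966
N(−d₁) = 0.325972,  N(−d₂) = 0.683895
Put price V = K·e^{−rT}·N(−d₂) − S·N(−d₁) = 155.167045 − 73.017634 = 82.149411
ρ = −K·T·e^{−rT}·N(−d₂) = -454.515308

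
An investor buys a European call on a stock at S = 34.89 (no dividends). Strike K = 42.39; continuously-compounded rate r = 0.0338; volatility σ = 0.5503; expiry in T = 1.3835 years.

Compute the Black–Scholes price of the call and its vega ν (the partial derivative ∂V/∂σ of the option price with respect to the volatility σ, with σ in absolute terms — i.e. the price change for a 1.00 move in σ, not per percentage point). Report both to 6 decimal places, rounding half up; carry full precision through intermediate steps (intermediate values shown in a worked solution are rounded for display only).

price = 7.018482
ν = 16.298146

σ√T = 0.5503·√1.3835 = 0.647275
d₁ = (ln(S/K) + (r+σ²/2)T) / (σ√T) = (ln(34.89/42.39) + (0.0338+0.5503²/2)·1.3835) / 0.647275 = (-0.194712 + 0.256245) / 0.647275 = 0.095064
d₂ = d₁ − σ√T = 0.095064 − 0.647275 = -0.552211
e^{−rT} = e^{−0.0338·1.3835} = 0.954314
N(d₁) = 0.537868,  N(d₂) = 0.290402
Call price V = S·N(d₁) − K·e^{−rT}·N(d₂) = 18.766219 − 11.747737 = 7.018482
φ(d₁) = (1/√(2π))·e^{−d₁²/2} = 0.397144
ν = S·φ(d₁)·√T = 16.298146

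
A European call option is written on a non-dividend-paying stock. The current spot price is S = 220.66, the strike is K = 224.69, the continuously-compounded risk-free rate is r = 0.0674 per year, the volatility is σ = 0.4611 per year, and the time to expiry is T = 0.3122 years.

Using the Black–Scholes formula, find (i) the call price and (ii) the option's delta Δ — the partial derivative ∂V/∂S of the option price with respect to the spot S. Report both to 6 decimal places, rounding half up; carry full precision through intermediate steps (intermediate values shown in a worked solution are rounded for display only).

price = 22.910066
Δ = 0.555767

σ√T = 0.4611·√0.3122 = 0.257639
d₁ = (ln(S/K) + (r+σ²/2)T) / (σ√T) = (ln(220.66/224.69) + (0.0674+0.4611²/2)·0.3122) / 0.257639 = (-0.018099 + 0.054231) / 0.257639 = 0.140245
d₂ = d₁ − σ√T = 0.140245 − 0.257639 = -0.117394
e^{−rT} = e^{−0.0674·0.3122} = 0.979178
N(d₁) = 0.555767,  N(d₂) = 0.453274
Call price V = S·N(d₁) − K·e^{−rT}·N(d₂) = 122.635501 − 99.725436 = 22.910066
Δ = N(d₁) = 0.555767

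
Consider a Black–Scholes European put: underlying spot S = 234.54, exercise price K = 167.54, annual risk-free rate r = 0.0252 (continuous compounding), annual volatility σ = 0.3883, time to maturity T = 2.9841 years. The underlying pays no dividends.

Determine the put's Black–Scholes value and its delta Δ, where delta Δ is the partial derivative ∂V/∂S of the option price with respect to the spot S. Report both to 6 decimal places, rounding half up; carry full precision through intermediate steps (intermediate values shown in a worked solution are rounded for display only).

price = 20.493100
Δ = -0.171307

σ√T = 0.3883·√2.9841 = 0.670771
d₁ = (ln(S/K) + (r+σ²/2)T) / (σ√T) = (ln(234.54/167.54) + (0.0252+0.3883²/2)·2.9841) / 0.670771 = (0.336404 + 0.300166) / 0.670771 = 0.949013
d₂ = d₁ − σ√T = 0.949013 − 0.670771 = 0.278242
e^{−rT} = e^{−0.0252·2.9841} = 0.927559
N(−d₁) = 0.171307,  N(−d₂) = 0.390413
Put price V = K·e^{−rT}·N(−d₂) − S·N(−d₁) = 60.671453 − 40.178353 = 20.493100
Δ = −N(−d₁) = -0.171307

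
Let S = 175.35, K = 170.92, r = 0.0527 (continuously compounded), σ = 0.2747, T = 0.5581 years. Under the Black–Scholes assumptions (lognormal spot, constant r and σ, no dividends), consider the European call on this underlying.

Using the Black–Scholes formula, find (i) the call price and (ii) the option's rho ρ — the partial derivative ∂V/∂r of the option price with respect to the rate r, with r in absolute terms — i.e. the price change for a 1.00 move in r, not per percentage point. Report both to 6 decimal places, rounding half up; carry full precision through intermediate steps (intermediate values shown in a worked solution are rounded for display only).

σ√T = 0.2747·√0.5581 = 0.205218
d₁ = (ln(S/K) + (r+σ²/2)T) / (σ√T) = (ln(175.35/170.92) + (0.0527+0.2747²/2)·0.5581) / 0.205218 = (0.025588 + 0.050469) / 0.205218 = 0.370618
d₂ = d₁ − σ√T = 0.370618 − 0.205218 = 0.165400
e^{−rT} = e^{−0.0527·0.5581} = 0.971016
N(d₁) = 0.644539,  N(d₂) = 0.565686
Call price V = S·N(d₁) − K·e^{−rT}·N(d₂) = 113.019915 − 93.884654 = 19.135262
ρ = K·T·e^{−rT}·N(d₂) = 52.397025

price = 19.135262
ρ = 52.397025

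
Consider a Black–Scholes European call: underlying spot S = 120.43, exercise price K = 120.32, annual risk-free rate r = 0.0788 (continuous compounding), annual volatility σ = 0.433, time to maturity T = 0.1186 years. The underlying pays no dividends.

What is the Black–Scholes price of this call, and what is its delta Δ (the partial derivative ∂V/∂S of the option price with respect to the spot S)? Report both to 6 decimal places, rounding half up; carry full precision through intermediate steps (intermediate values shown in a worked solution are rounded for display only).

σ√T = 0.433·√0.1186 = 0.149118
d₁ = (ln(S/K) + (r+σ²/2)T) / (σ√T) = (ln(120.43/120.32) + (0.0788+0.433²/2)·0.1186) / 0.149118 = (0.000914 + 0.020464) / 0.149118 = 0.143360
d₂ = d₁ − σ√T = 0.143360 − 0.149118 = -0.005758
e^{−rT} = e^{−0.0788·0.1186} = 0.990698
N(d₁) = 0.556997,  N(d₂) = 0.497703
Call price V = S·N(d₁) − K·e^{−rT}·N(d₂) = 67.079164 − 59.326572 = 7.752592
Δ = N(d₁) = 0.556997

price = 7.752592
Δ = 0.556997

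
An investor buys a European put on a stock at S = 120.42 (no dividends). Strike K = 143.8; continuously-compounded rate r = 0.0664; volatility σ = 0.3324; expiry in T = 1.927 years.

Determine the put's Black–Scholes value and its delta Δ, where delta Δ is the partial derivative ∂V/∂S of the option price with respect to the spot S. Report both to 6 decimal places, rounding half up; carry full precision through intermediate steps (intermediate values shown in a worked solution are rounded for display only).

σ√T = 0.3324·√1.927 = 0.461426
d₁ = (ln(S/K) + (r+σ²/2)T) / (σ√T) = (ln(120.42/143.8) + (0.0664+0.3324²/2)·1.927) / 0.461426 = (-0.177438 + 0.234410) / 0.461426 = 0.123469
d₂ = d₁ − σ√T = 0.123469 − 0.461426 = -0.337957
e^{−rT} = e^{−0.0664·1.927} = 0.879895
N(−d₁) = 0.450868,  N(−d₂) = 0.632302
Put price V = K·e^{−rT}·N(−d₂) − S·N(−d₁) = 80.004476 − 54.293499 = 25.710977
Δ = −N(−d₁) = -0.450868

price = 25.710977
Δ = -0.450868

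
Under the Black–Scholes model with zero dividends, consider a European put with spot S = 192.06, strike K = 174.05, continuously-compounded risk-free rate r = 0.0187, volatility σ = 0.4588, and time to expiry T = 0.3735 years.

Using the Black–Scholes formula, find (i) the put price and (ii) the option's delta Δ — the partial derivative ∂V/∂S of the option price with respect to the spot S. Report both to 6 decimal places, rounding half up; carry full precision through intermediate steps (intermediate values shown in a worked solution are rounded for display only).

σ√T = 0.4588·√0.3735 = 0.280394
d₁ = (ln(S/K) + (r+σ²/2)T) / (σ√T) = (ln(192.06/174.05) + (0.0187+0.4588²/2)·0.3735) / 0.280394 = (0.098465 + 0.046295) / 0.280394 = 0.516274
d₂ = d₁ − σ√T = 0.516274 − 0.280394 = 0.235880
e^{−rT} = e^{−0.0187·0.3735} = 0.993040
N(−d₁) = 0.302832,  N(−d₂) = 0.406763
Put price V = K·e^{−rT}·N(−d₂) − S·N(−d₁) = 70.304344 − 58.161841 = 12.142503
Δ = −N(−d₁) = -0.302832

price = 12.142503
Δ = -0.302832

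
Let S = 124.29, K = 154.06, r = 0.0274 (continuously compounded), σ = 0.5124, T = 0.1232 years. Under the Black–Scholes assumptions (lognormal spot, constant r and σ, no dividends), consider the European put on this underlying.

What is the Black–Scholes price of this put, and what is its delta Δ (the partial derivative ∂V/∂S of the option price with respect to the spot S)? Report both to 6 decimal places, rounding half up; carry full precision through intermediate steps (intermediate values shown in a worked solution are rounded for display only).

price = 30.713352
Δ = -0.861084

σ√T = 0.5124·√0.1232 = 0.179852
d₁ = (ln(S/K) + (r+σ²/2)T) / (σ√T) = (ln(124.29/154.06) + (0.0274+0.5124²/2)·0.1232) / 0.179852 = (-0.214725 + 0.019549) / 0.179852 = -1.085203
d₂ = d₁ − σ√T = -1.085203 − 0.179852 = -1.265055
e^{−rT} = e^{−0.0274·0.1232} = 0.996630
N(−d₁) = 0.861084,  N(−d₂) = 0.897074
Put price V = K·e^{−rT}·N(−d₂) − S·N(−d₁) = 137.737502 − 107.024150 = 30.713352
Δ = −N(−d₁) = -0.861084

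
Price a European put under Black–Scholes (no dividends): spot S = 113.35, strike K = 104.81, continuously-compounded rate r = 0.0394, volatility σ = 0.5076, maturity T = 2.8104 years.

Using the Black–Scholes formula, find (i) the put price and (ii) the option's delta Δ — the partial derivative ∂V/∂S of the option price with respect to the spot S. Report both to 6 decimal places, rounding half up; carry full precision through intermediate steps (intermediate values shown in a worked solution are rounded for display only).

σ√T = 0.5076·√2.8104 = 0.850953
d₁ = (ln(S/K) + (r+σ²/2)T) / (σ√T) = (ln(113.35/104.81) + (0.0394+0.5076²/2)·2.8104) / 0.850953 = (0.078331 + 0.472790) / 0.850953 = 0.647652
d₂ = d₁ − σ√T = 0.647652 − 0.850953 = -0.203301
e^{−rT} = e^{−0.0394·2.8104} = 0.895181
N(−d₁) = 0.258605,  N(−d₂) = 0.580550
Put price V = K·e^{−rT}·N(−d₂) − S·N(−d₁) = 54.469469 − 29.312876 = 25.156593
Δ = −N(−d₁) = -0.258605

price = 25.156593
Δ = -0.258605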